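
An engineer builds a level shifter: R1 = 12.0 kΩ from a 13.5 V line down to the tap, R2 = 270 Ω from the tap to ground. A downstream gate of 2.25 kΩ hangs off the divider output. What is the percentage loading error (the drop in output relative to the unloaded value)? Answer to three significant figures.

10.5 %

Unloaded V = 13.5 × 270/12270 = 0.29707 V.
Loaded: R2‖R_L = 241.1 Ω, giving V = 13.5 × 241.1/12240 = 0.26586 V.
Drop = (0.29707 − 0.26586) / 0.29707 = 10.5 %.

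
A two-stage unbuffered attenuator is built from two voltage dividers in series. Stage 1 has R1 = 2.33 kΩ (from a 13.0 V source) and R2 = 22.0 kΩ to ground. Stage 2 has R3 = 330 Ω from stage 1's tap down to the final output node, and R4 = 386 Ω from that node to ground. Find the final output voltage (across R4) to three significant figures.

V_out ≈ 1.61 V

Stage 2 presents R3+R4 = 716.0 Ω as a load on stage 1's tap.
Stage 1's lower leg becomes R2‖(R3+R4) = 693.4 Ω, so V_mid = 13.0 × 693.4/3023 = 2.982 V.
Stage 2 is itself unloaded: V_out = V_mid × R4/(R3+R4) = 2.982 × 386/716.0 = 1.61 V.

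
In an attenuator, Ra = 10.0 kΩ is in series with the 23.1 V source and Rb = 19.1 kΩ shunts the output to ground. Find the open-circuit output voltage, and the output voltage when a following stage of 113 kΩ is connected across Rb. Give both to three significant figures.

Open-circuit: V = 23.1 × 19.1/(10.0 + 19.1) = 15.2 V.
With the load, Rb becomes Rb‖R_L = 16.34 kΩ, so V = 23.1 × 16.34/26.34 = 14.3 V.

Unloaded: 15.2 V; loaded: 14.3 V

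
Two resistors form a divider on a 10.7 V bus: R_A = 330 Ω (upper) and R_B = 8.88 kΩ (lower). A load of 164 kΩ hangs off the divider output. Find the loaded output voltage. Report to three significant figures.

V_out ≈ 10.3 V

The load sits in parallel with R_B: R_B‖R_L = (8880 × 164000) / (8880 + 164000) = 8424 Ω.
V_out = 10.7 × 8424 / (330 + 8424) = 10.7 × 8424/8754 = 10.3 V.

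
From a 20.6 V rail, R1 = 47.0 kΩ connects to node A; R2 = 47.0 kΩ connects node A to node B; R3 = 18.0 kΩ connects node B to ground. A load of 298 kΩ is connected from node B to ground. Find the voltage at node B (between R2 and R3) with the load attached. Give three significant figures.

V ≈ 3.15 V

At node B, R3 is in parallel with the load: R3‖R_L = 16.97 kΩ.
Below node A the resistance is R2 + (R3‖R_L) = 63.97 kΩ, so V_A = 20.6 × 63.97/111.0 = 11.88 V.
Then V_B = V_A × (R3‖R_L)/(R2 + R3‖R_L) = 11.88 × 16.97/63.97 = 3.15 V.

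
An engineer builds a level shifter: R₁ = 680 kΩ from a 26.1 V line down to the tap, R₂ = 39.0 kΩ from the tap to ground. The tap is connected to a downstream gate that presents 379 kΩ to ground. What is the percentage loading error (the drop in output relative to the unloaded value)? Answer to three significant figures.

8.87 %

Unloaded V = 26.1 × 39.0/719.0 = 1.4157 V.
Loaded: R₂‖R_L = 35.36 kΩ, giving V = 26.1 × 35.36/715.4 = 1.2902 V.
Drop = (1.4157 − 1.2902) / 1.4157 = 8.87 %.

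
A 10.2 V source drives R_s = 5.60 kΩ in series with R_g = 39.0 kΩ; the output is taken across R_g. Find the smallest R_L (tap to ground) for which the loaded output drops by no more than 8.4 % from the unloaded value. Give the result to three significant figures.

Output resistance R_th = R_s‖R_g = (5.60 × 39.0)/44.60 = 4.897 kΩ.
The fractional drop is R_th/(R_th + R_L); requiring this ≤ 0.0840 gives R_L ≥ R_th(1/0.0840 − 1) = 4.897 × 10.90 = 53.4 kΩ.

R_L(min) ≈ 53.4 kΩ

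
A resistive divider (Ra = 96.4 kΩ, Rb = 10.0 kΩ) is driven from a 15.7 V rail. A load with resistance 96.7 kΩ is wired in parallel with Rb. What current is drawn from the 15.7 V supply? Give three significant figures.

Rb‖R_L = 9.063 kΩ, so the source sees Ra + Rb‖R_L = 105.5 kΩ.
I = 15.7 V / 105.5 kΩ = 0.149 mA.

I ≈ 0.149 mA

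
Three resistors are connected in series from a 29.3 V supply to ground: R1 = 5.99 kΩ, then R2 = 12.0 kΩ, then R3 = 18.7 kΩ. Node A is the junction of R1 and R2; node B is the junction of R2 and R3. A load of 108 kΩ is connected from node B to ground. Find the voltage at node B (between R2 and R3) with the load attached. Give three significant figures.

V ≈ 13.8 V

At node B, R3 is in parallel with the load: R3‖R_L = 15.94 kΩ.
Below node A the resistance is R2 + (R3‖R_L) = 27.94 kΩ, so V_A = 29.3 × 27.94/33.93 = 24.13 V.
Then V_B = V_A × (R3‖R_L)/(R2 + R3‖R_L) = 24.13 × 15.94/27.94 = 13.8 V.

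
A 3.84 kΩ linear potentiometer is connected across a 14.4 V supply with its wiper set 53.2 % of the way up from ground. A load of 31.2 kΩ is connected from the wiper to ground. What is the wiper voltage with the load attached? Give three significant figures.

V ≈ 7.43 V

The wiper splits the pot into (1−α)R = 1.797 kΩ above and αR = 2.043 kΩ below.
Lower section ‖ load = 1.917 kΩ.
V_wiper = 14.4 × 1.917/(1.797 + 1.917) = 7.43 V.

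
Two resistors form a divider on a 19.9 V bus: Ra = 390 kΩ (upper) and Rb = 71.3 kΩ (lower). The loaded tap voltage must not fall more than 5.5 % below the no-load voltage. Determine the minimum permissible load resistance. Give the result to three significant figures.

R_L(min) ≈ 1.04 MΩ

Output resistance R_th = Ra‖Rb = (390 × 71.3)/461.3 = 60.28 kΩ.
The fractional drop is R_th/(R_th + R_L); requiring this ≤ 0.0550 gives R_L ≥ R_th(1/0.0550 − 1) = 60.28 × 17.18 = 1.04 MΩ.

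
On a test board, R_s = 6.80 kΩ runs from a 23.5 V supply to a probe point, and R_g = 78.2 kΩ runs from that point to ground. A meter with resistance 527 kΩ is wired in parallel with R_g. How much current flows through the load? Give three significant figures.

R_g‖R_L = 68.10 kΩ; V_out = 23.5 × 68.10/74.90 = 21.37 V.
I_L = V_out / R_L = 21.37 / 527 kΩ = 0.0405 mA.

I_L ≈ 0.0405 mA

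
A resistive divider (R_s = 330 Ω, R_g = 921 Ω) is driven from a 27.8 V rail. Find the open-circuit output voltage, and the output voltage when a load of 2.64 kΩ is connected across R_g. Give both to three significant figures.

Unloaded: 20.5 V; loaded: 18.7 V

Open-circuit: V = 27.8 × 921/(330 + 921) = 20.5 V.
With the load, R_g becomes R_g‖R_L = 682.8 Ω, so V = 27.8 × 682.8/1013 = 18.7 V.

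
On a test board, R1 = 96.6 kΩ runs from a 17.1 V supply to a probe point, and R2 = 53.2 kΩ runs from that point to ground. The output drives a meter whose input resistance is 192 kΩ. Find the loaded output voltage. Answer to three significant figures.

The load sits in parallel with R2: R2‖R_L = (53.2 × 192) / (53.2 + 192) = 41.66 kΩ.
V_out = 17.1 × 41.66 / (96.6 + 41.66) = 17.1 × 41.66/138.3 = 5.15 V.

V_out ≈ 5.15 V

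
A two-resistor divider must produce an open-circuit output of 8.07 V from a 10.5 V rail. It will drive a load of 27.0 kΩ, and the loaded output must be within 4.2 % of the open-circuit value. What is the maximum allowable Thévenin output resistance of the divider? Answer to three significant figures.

Loading drop = R_th/(R_th + R_L) ≤ 0.0420, so R_th ≤ R_L · ε/(1−ε) = 27.0 kΩ × 0.0420/0.9580 = 1.18 kΩ.

R_th ≤ 1.18 kΩ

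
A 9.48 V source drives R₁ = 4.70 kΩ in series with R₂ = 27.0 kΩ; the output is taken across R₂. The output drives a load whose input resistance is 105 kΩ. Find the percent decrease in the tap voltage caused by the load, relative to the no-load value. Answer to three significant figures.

The divider's output (Thévenin) resistance is R₁‖R₂ = 4.003 kΩ.
Fractional drop under load = R_th/(R_th + R_L) = 4.003 / (4.003 + 105) = 0.03673.
So the output falls by 3.67 %.

3.67 %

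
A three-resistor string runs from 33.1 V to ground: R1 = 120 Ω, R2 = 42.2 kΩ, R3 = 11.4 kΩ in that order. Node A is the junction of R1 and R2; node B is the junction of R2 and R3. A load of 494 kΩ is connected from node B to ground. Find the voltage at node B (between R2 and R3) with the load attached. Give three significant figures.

V ≈ 6.90 V

At node B, R3 is in parallel with the load: R3‖R_L = 11140 Ω.
Below node A the resistance is R2 + (R3‖R_L) = 53340 Ω, so V_A = 33.1 × 53340/53460 = 33.03 V.
Then V_B = V_A × (R3‖R_L)/(R2 + R3‖R_L) = 33.03 × 11140/53340 = 6.90 V.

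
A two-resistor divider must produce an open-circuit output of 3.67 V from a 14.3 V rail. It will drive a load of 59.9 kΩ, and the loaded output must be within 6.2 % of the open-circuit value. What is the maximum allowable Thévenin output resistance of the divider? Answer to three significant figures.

Loading drop = R_th/(R_th + R_L) ≤ 0.0620, so R_th ≤ R_L · ε/(1−ε) = 59.9 kΩ × 0.0620/0.9380 = 3.96 kΩ.
(Any R1, R2 with R2/(R1+R2) = 0.257 and R1‖R2 ≤ 3.96 kΩ will meet the spec.)

R_th ≤ 3.96 kΩ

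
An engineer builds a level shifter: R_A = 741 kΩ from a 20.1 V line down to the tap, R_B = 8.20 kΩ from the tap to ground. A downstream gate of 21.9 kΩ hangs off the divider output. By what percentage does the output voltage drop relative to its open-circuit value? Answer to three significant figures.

27.0 %

Unloaded V = 20.1 × 8.20/749.2 = 0.2200 V.
Loaded: R_B‖R_L = 5.966 kΩ, giving V = 20.1 × 5.966/747.0 = 0.1605 V.
Drop = (0.2200 − 0.1605) / 0.2200 = 27.0 %.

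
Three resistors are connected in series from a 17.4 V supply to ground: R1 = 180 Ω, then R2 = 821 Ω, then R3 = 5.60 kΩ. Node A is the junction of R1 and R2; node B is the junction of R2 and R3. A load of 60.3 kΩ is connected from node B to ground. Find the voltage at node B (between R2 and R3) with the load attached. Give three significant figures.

At node B, R3 is in parallel with the load: R3‖R_L = 5124 Ω.
Below node A the resistance is R2 + (R3‖R_L) = 5945 Ω, so V_A = 17.4 × 5945/6125 = 16.89 V.
Then V_B = V_A × (R3‖R_L)/(R2 + R3‖R_L) = 16.89 × 5124/5945 = 14.6 V.

V ≈ 14.6 V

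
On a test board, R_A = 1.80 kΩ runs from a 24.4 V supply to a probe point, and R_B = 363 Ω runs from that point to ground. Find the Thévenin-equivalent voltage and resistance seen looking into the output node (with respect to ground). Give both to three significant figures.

V_th is the open-circuit tap voltage: 24.4 × 363/(1800 + 363) = 4.09 V.
With the supply zeroed, R_A and R_B appear in parallel from the tap: R_th = R_A‖R_B = (1800 × 363)/2163 = 302 Ω.

V_th = 4.09 V, R_th = 302 Ω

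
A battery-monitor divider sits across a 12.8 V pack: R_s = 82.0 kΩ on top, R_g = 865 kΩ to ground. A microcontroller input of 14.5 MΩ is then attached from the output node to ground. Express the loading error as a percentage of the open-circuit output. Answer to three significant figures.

The divider's output (Thévenin) resistance is R_s‖R_g = 74.90 kΩ.
Fractional drop under load = R_th/(R_th + R_L) = 74.90 / (74.90 + 14500) = 0.005139.
So the output falls by 0.514 %.

0.514 %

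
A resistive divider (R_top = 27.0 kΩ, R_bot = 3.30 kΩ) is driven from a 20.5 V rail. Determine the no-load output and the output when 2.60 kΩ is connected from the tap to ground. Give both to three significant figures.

Open-circuit: V = 20.5 × 3.30/(27.0 + 3.30) = 2.23 V.
With the load, R_bot becomes R_bot‖R_L = 1.454 kΩ, so V = 20.5 × 1.454/28.45 = 1.05 V.

Unloaded: 2.23 V; loaded: 1.05 V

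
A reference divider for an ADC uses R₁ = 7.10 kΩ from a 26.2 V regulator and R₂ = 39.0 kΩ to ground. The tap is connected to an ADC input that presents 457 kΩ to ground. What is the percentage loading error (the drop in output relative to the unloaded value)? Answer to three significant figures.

The divider's output (Thévenin) resistance is R₁‖R₂ = 6.007 kΩ.
Fractional drop under load = R_th/(R_th + R_L) = 6.007 / (6.007 + 457) = 0.01297.
So the output falls by 1.30 %.

1.30 %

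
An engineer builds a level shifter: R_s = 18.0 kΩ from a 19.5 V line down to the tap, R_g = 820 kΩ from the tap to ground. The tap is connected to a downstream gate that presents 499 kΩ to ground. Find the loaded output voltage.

V_out ≈ 18.4 V

The load sits in parallel with R_g: R_g‖R_L = (820 × 499) / (820 + 499) = 310.2 kΩ.
V_out = 19.5 × 310.2 / (18.0 + 310.2) = 19.5 × 310.2/328.2 = 18.4 V.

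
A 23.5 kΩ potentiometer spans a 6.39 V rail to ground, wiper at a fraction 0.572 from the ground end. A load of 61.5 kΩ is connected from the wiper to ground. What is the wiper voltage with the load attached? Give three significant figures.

The wiper splits the pot into (1−α)R = 10.06 kΩ above and αR = 13.44 kΩ below.
Lower section ‖ load = 11.03 kΩ.
V_wiper = 6.39 × 11.03/(10.06 + 11.03) = 3.34 V.

V ≈ 3.34 V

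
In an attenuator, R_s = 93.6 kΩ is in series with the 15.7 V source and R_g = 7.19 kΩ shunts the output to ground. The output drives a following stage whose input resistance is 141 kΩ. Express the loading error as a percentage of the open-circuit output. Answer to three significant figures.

4.52 %

The divider's output (Thévenin) resistance is R_s‖R_g = 6.677 kΩ.
Fractional drop under load = R_th/(R_th + R_L) = 6.677 / (6.677 + 141) = 0.04521.
So the output falls by 4.52 %.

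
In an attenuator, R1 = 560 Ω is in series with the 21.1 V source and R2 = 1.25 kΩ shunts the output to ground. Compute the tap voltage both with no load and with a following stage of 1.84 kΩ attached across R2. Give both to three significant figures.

Unloaded: 14.6 V; loaded: 12.0 V

Open-circuit: V = 21.1 × 1250/(560 + 1250) = 14.6 V.
With the load, R2 becomes R2‖R_L = 744.3 Ω, so V = 21.1 × 744.3/1304 = 12.0 V.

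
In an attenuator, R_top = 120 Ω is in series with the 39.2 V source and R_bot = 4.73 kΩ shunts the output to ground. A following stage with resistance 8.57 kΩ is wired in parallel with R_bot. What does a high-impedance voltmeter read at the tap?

The load sits in parallel with R_bot: R_bot‖R_L = (4730 × 8570) / (4730 + 8570) = 3048 Ω.
V_out = 39.2 × 3048 / (120 + 3048) = 39.2 × 3048/3168 = 37.7 V.

V_out ≈ 37.7 V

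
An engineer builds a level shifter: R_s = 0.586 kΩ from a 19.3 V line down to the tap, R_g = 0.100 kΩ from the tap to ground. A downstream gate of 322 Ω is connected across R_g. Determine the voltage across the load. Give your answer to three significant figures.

The load sits in parallel with R_g: R_g‖R_L = (100 × 322) / (100 + 322) = 76.30 Ω.
V_out = 19.3 × 76.30 / (586 + 76.30) = 19.3 × 76.30/662.3 = 2.22 V.

V_out ≈ 2.22 V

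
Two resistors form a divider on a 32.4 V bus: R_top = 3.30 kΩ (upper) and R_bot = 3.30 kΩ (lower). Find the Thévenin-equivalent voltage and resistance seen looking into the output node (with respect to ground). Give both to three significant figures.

V_th = 16.2 V, R_th = 1.65 kΩ

V_th is the open-circuit tap voltage: 32.4 × 3.30/(3.30 + 3.30) = 16.2 V.
With the supply zeroed, R_top and R_bot appear in parallel from the tap: R_th = R_top‖R_bot = (3.30 × 3.30)/6.600 = 1.65 kΩ.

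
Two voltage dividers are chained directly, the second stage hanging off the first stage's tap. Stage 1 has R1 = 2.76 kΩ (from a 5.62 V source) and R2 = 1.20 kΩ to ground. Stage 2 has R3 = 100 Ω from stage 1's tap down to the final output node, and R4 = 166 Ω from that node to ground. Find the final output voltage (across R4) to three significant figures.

V_out ≈ 0.256 V

Stage 2 presents R3+R4 = 266.0 Ω as a load on stage 1's tap.
Stage 1's lower leg becomes R2‖(R3+R4) = 217.7 Ω, so V_mid = 5.62 × 217.7/2978 = 0.4109 V.
Stage 2 is itself unloaded: V_out = V_mid × R4/(R3+R4) = 0.4109 × 166/266.0 = 0.256 V.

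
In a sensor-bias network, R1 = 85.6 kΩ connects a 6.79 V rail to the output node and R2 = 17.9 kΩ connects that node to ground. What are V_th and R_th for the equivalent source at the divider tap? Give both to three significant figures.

V_th is the open-circuit tap voltage: 6.79 × 17.9/(85.6 + 17.9) = 1.17 V.
With the supply zeroed, R1 and R2 appear in parallel from the tap: R_th = R1‖R2 = (85.6 × 17.9)/103.5 = 14.8 kΩ.

V_th = 1.17 V, R_th = 14.8 kΩ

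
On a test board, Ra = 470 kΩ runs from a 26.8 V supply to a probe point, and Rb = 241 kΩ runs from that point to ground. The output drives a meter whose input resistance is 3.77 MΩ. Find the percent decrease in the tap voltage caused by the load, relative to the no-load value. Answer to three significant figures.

4.05 %

The divider's output (Thévenin) resistance is Ra‖Rb = 159.3 kΩ.
Fractional drop under load = R_th/(R_th + R_L) = 159.3 / (159.3 + 3770) = 0.04054.
So the output falls by 4.05 %.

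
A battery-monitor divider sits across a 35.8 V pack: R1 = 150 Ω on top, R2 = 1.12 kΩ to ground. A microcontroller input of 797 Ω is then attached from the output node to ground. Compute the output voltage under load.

V_out ≈ 27.1 V

The load sits in parallel with R2: R2‖R_L = (1120 × 797) / (1120 + 797) = 465.6 Ω.
V_out = 35.8 × 465.6 / (150 + 465.6) = 35.8 × 465.6/615.6 = 27.1 V.
(Unloaded it would have been 31.6 V.)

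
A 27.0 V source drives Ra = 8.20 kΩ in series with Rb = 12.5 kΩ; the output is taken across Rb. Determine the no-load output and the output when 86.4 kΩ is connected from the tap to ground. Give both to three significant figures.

Open-circuit: V = 27.0 × 12.5/(8.20 + 12.5) = 16.3 V.
With the load, Rb becomes Rb‖R_L = 10.92 kΩ, so V = 27.0 × 10.92/19.12 = 15.4 V.

Unloaded: 16.3 V; loaded: 15.4 V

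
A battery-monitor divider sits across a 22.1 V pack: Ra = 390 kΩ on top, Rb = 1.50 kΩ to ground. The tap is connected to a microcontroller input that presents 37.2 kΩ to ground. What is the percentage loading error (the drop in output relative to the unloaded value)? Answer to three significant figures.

3.86 %

The divider's output (Thévenin) resistance is Ra‖Rb = 1.494 kΩ.
Fractional drop under load = R_th/(R_th + R_L) = 1.494 / (1.494 + 37.2) = 0.03862.
So the output falls by 3.86 %.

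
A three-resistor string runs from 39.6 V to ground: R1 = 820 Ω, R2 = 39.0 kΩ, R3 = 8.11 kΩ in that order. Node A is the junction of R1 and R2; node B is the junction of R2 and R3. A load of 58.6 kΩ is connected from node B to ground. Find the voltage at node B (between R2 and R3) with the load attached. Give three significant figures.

V ≈ 6.01 V

At node B, R3 is in parallel with the load: R3‖R_L = 7124 Ω.
Below node A the resistance is R2 + (R3‖R_L) = 46120 Ω, so V_A = 39.6 × 46120/46940 = 38.91 V.
Then V_B = V_A × (R3‖R_L)/(R2 + R3‖R_L) = 38.91 × 7124/46120 = 6.01 V.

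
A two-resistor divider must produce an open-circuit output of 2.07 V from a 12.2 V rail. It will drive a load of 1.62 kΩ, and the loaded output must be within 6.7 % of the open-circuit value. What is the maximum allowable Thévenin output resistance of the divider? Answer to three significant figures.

R_th ≤ 116 Ω

Loading drop = R_th/(R_th + R_L) ≤ 0.0670, so R_th ≤ R_L · ε/(1−ε) = 1.62 kΩ × 0.0670/0.9330 = 116 Ω.
(Any R1, R2 with R2/(R1+R2) = 0.170 and R1‖R2 ≤ 116 Ω will meet the spec.)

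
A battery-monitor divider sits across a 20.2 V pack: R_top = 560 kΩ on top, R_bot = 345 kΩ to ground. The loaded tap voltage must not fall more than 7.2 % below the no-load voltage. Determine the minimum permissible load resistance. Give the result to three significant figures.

Output resistance R_th = R_top‖R_bot = (560 × 345)/905.0 = 213.5 kΩ.
The fractional drop is R_th/(R_th + R_L); requiring this ≤ 0.0720 gives R_L ≥ R_th(1/0.0720 − 1) = 213.5 × 12.89 = 2.75 MΩ.

R_L(min) ≈ 2.75 MΩ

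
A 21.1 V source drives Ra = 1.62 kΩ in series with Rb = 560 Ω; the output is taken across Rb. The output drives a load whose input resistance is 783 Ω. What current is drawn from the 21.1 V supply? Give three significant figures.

Rb‖R_L = 326.5 Ω, so the source sees Ra + Rb‖R_L = 1946 Ω.
I = 21.1 V / 1946 Ω = 10.8 mA.

I ≈ 10.8 mA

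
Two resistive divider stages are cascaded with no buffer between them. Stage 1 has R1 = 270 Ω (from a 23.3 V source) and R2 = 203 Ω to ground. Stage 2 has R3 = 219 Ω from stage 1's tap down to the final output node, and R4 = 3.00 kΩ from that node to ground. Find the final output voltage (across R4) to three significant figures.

V_out ≈ 9.00 V

Stage 2 presents R3+R4 = 3219 Ω as a load on stage 1's tap.
Stage 1's lower leg becomes R2‖(R3+R4) = 191.0 Ω, so V_mid = 23.3 × 191.0/461.0 = 9.652 V.
Stage 2 is itself unloaded: V_out = V_mid × R4/(R3+R4) = 9.652 × 3000/3219 = 9.00 V.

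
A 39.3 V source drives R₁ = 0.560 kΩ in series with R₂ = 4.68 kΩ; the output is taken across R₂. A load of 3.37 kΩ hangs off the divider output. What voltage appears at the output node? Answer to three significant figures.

V_out ≈ 30.6 V

The load sits in parallel with R₂: R₂‖R_L = (4680 × 3370) / (4680 + 3370) = 1959 Ω.
V_out = 39.3 × 1959 / (560 + 1959) = 39.3 × 1959/2519 = 30.6 V.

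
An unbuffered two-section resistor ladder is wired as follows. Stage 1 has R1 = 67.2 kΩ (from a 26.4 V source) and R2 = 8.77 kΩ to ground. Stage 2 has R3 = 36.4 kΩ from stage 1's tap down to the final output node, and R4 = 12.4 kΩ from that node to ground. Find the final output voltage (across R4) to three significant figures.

Stage 2 presents R3+R4 = 48.80 kΩ as a load on stage 1's tap.
Stage 1's lower leg becomes R2‖(R3+R4) = 7.434 kΩ, so V_mid = 26.4 × 7.434/74.63 = 2.630 V.
Stage 2 is itself unloaded: V_out = V_mid × R4/(R3+R4) = 2.630 × 12.4/48.80 = 0.668 V.

V_out ≈ 0.668 V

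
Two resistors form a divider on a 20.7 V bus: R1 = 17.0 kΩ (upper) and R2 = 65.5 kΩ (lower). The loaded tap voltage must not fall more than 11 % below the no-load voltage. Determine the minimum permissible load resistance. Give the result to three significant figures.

R_L(min) ≈ 109 kΩ

Output resistance R_th = R1‖R2 = (17.0 × 65.5)/82.50 = 13.50 kΩ.
The fractional drop is R_th/(R_th + R_L); requiring this ≤ 0.110 gives R_L ≥ R_th(1/0.110 − 1) = 13.50 × 8.091 = 109 kΩ.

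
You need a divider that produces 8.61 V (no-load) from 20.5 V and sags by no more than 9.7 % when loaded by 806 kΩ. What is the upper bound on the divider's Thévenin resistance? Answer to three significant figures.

Loading drop = R_th/(R_th + R_L) ≤ 0.0970, so R_th ≤ R_L · ε/(1−ε) = 806 kΩ × 0.0970/0.9030 = 86.6 kΩ.

R_th ≤ 86.6 kΩ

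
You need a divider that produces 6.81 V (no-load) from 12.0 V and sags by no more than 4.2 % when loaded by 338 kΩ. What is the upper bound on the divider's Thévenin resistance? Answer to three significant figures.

R_th ≤ 14.8 kΩ

Loading drop = R_th/(R_th + R_L) ≤ 0.0420, so R_th ≤ R_L · ε/(1−ε) = 338 kΩ × 0.0420/0.9580 = 14.8 kΩ.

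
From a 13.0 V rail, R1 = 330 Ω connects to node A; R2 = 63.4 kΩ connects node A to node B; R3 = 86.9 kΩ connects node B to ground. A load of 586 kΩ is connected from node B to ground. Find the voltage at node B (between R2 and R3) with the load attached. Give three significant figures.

V ≈ 7.06 V

At node B, R3 is in parallel with the load: R3‖R_L = 75680 Ω.
Below node A the resistance is R2 + (R3‖R_L) = 139100 Ω, so V_A = 13.0 × 139100/139400 = 12.97 V.
Then V_B = V_A × (R3‖R_L)/(R2 + R3‖R_L) = 12.97 × 75680/139100 = 7.06 V.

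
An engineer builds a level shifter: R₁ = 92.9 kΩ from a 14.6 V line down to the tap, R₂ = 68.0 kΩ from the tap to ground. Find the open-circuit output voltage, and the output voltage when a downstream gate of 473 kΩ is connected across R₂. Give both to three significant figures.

Open-circuit: V = 14.6 × 68.0/(92.9 + 68.0) = 6.17 V.
With the load, R₂ becomes R₂‖R_L = 59.45 kΩ, so V = 14.6 × 59.45/152.4 = 5.70 V.

Unloaded: 6.17 V; loaded: 5.70 V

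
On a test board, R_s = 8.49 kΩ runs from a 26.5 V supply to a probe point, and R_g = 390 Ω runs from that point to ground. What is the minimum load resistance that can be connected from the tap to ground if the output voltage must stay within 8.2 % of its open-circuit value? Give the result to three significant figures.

R_L(min) ≈ 4.17 kΩ

Output resistance R_th = R_s‖R_g = (8490 × 390)/8880 = 372.9 Ω.
The fractional drop is R_th/(R_th + R_L); requiring this ≤ 0.0820 gives R_L ≥ R_th(1/0.0820 − 1) = 372.9 × 11.20 = 4.17 kΩ.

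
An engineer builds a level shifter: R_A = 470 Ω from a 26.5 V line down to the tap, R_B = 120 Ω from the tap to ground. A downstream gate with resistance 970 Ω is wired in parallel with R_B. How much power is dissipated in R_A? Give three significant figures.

P ≈ 992 mW

Total resistance from the source is R_A + (R_B‖R_L) = 576.8 Ω, so I = 26.5/576.8 Ω = 45.94 mA.
P = I²·R_A = (45.94 mA)² × 470 Ω = 992 mW.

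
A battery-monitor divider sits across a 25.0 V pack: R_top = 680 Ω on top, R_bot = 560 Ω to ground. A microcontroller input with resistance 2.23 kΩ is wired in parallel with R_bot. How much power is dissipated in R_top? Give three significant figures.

P ≈ 334 mW

Total resistance from the source is R_top + (R_bot‖R_L) = 1128 Ω, so I = 25.0/1128 Ω = 22.17 mA.
P = I²·R_top = (22.17 mA)² × 680 Ω = 334 mW.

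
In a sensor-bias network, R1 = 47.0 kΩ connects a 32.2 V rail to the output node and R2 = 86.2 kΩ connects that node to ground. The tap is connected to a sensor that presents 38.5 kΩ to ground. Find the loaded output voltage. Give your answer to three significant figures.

The load sits in parallel with R2: R2‖R_L = (86.2 × 38.5) / (86.2 + 38.5) = 26.61 kΩ.
V_out = 32.2 × 26.61 / (47.0 + 26.61) = 32.2 × 26.61/73.61 = 11.6 V.

V_out ≈ 11.6 V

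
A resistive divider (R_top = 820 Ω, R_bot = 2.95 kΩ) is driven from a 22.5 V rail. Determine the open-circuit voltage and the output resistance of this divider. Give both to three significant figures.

V_th = 17.6 V, R_th = 642 Ω

V_th is the open-circuit tap voltage: 22.5 × 2950/(820 + 2950) = 17.6 V.
With the supply zeroed, R_top and R_bot appear in parallel from the tap: R_th = R_top‖R_bot = (820 × 2950)/3770 = 642 Ω.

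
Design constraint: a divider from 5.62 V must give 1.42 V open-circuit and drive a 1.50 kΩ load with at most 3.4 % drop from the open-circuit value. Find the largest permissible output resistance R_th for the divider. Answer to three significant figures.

Loading drop = R_th/(R_th + R_L) ≤ 0.0340, so R_th ≤ R_L · ε/(1−ε) = 1.50 kΩ × 0.0340/0.9660 = 52.8 Ω.
(Any R1, R2 with R2/(R1+R2) = 0.253 and R1‖R2 ≤ 52.8 Ω will meet the spec.)

R_th ≤ 52.8 Ω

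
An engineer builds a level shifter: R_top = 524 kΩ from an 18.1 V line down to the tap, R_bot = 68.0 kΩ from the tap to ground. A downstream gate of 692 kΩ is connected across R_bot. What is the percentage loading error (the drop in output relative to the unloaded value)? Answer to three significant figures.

Unloaded V = 18.1 × 68.0/592.0 = 2.0791 V.
Loaded: R_bot‖R_L = 61.92 kΩ, giving V = 18.1 × 61.92/585.9 = 1.9127 V.
Drop = (2.0791 − 1.9127) / 2.0791 = 8.00 %.

8.00 %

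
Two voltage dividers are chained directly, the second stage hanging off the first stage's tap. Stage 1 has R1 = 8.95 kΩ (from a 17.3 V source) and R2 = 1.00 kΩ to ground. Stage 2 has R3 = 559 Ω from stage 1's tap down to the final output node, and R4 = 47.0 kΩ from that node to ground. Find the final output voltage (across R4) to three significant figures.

Stage 2 presents R3+R4 = 47560 Ω as a load on stage 1's tap.
Stage 1's lower leg becomes R2‖(R3+R4) = 979.4 Ω, so V_mid = 17.3 × 979.4/9929 = 1.706 V.
Stage 2 is itself unloaded: V_out = V_mid × R4/(R3+R4) = 1.706 × 47000/47560 = 1.69 V.

V_out ≈ 1.69 V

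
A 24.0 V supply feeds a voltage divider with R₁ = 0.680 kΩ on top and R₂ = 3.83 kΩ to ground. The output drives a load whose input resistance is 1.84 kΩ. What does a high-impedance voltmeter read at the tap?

The load sits in parallel with R₂: R₂‖R_L = (3830 × 1840) / (3830 + 1840) = 1243 Ω.
V_out = 24.0 × 1243 / (680 + 1243) = 24.0 × 1243/1923 = 15.5 V.

V_out ≈ 15.5 V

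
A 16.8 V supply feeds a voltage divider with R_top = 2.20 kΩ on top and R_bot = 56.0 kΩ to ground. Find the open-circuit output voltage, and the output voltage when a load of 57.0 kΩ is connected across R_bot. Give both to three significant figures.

Open-circuit: V = 16.8 × 56.0/(2.20 + 56.0) = 16.2 V.
With the load, R_bot becomes R_bot‖R_L = 28.25 kΩ, so V = 16.8 × 28.25/30.45 = 15.6 V.

Unloaded: 16.2 V; loaded: 15.6 V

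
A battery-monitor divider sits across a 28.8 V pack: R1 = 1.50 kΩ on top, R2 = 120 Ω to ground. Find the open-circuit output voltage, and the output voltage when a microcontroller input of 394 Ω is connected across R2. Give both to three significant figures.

Open-circuit: V = 28.8 × 120/(1500 + 120) = 2.13 V.
With the load, R2 becomes R2‖R_L = 91.98 Ω, so V = 28.8 × 91.98/1592 = 1.66 V.

Unloaded: 2.13 V; loaded: 1.66 V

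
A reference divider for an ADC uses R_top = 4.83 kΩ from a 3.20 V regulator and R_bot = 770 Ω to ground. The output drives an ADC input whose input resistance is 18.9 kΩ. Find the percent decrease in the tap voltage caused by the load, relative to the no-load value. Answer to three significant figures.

The divider's output (Thévenin) resistance is R_top‖R_bot = 664.1 Ω.
Fractional drop under load = R_th/(R_th + R_L) = 664.1 / (664.1 + 18900) = 0.03395.
So the output falls by 3.39 %.

3.39 %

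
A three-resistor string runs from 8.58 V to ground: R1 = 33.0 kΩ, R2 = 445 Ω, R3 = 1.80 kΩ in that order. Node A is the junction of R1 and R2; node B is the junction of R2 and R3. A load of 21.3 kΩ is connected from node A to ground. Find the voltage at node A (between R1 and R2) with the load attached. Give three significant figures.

Below node A the series string R2+R3 = 2245 Ω sits in parallel with the 21300 Ω load: 2031 Ω.
V_A = 8.58 × 2031/(33000 + 2031) = 0.497 V.

V ≈ 0.497 V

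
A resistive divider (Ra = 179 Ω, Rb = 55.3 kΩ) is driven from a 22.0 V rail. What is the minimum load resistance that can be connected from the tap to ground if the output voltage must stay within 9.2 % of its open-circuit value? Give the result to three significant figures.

R_L(min) ≈ 1.76 kΩ

Output resistance R_th = Ra‖Rb = (179 × 55300)/55480 = 178.4 Ω.
The fractional drop is R_th/(R_th + R_L); requiring this ≤ 0.0920 gives R_L ≥ R_th(1/0.0920 − 1) = 178.4 × 9.870 = 1.76 kΩ.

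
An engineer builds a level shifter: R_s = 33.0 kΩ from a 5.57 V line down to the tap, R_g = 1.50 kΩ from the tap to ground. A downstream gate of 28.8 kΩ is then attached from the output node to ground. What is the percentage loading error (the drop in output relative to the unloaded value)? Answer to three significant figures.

4.75 %

The divider's output (Thévenin) resistance is R_s‖R_g = 1.435 kΩ.
Fractional drop under load = R_th/(R_th + R_L) = 1.435 / (1.435 + 28.8) = 0.04745.
So the output falls by 4.75 %.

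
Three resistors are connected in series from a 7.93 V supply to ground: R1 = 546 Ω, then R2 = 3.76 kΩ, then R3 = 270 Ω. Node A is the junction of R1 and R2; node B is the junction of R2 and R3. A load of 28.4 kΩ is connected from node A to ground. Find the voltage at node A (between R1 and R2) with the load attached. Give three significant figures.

V ≈ 6.87 V

Below node A the series string R2+R3 = 4030 Ω sits in parallel with the 28400 Ω load: 3529 Ω.
V_A = 7.93 × 3529/(546 + 3529) = 6.87 V.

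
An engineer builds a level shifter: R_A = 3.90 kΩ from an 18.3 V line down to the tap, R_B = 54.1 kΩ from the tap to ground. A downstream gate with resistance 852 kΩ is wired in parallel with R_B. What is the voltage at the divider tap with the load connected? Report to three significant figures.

V_out ≈ 17.0 V

The load sits in parallel with R_B: R_B‖R_L = (54.1 × 852) / (54.1 + 852) = 50.87 kΩ.
V_out = 18.3 × 50.87 / (3.90 + 50.87) = 18.3 × 50.87/54.77 = 17.0 V.
(Unloaded it would have been 17.1 V.)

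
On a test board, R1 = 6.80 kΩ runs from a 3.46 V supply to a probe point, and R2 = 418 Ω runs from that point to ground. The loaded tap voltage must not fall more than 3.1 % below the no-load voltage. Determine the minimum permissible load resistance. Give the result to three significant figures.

R_L(min) ≈ 12.3 kΩ

Output resistance R_th = R1‖R2 = (6800 × 418)/7218 = 393.8 Ω.
The fractional drop is R_th/(R_th + R_L); requiring this ≤ 0.0310 gives R_L ≥ R_th(1/0.0310 − 1) = 393.8 × 31.26 = 12.3 kΩ.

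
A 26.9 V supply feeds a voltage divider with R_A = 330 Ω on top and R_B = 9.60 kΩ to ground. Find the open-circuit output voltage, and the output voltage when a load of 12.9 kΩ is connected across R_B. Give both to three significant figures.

Unloaded: 26.0 V; loaded: 25.4 V

Open-circuit: V = 26.9 × 9600/(330 + 9600) = 26.0 V.
With the load, R_B becomes R_B‖R_L = 5504 Ω, so V = 26.9 × 5504/5834 = 25.4 V.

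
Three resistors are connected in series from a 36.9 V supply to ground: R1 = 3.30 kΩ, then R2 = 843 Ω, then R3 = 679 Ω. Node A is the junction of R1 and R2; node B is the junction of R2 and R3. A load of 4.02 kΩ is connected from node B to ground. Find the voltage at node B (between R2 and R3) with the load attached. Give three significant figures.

V ≈ 4.54 V

At node B, R3 is in parallel with the load: R3‖R_L = 580.9 Ω.
Below node A the resistance is R2 + (R3‖R_L) = 1424 Ω, so V_A = 36.9 × 1424/4724 = 11.12 V.
Then V_B = V_A × (R3‖R_L)/(R2 + R3‖R_L) = 11.12 × 580.9/1424 = 4.54 V.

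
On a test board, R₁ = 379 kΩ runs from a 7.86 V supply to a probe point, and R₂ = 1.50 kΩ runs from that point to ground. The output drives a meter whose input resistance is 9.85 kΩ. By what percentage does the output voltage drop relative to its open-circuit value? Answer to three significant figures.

The divider's output (Thévenin) resistance is R₁‖R₂ = 1.494 kΩ.
Fractional drop under load = R_th/(R_th + R_L) = 1.494 / (1.494 + 9.85) = 0.1317.
So the output falls by 13.2 %.

13.2 %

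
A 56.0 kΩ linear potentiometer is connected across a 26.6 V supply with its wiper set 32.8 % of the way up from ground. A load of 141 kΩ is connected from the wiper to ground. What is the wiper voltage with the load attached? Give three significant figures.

The wiper splits the pot into (1−α)R = 37.63 kΩ above and αR = 18.37 kΩ below.
Lower section ‖ load = 16.25 kΩ.
V_wiper = 26.6 × 16.25/(37.63 + 16.25) = 8.02 V.

V ≈ 8.02 V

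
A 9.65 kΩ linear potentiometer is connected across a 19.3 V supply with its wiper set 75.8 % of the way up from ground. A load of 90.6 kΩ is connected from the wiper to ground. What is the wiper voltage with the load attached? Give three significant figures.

V ≈ 14.3 V

The wiper splits the pot into (1−α)R = 2.335 kΩ above and αR = 7.315 kΩ below.
Lower section ‖ load = 6.768 kΩ.
V_wiper = 19.3 × 6.768/(2.335 + 6.768) = 14.3 V.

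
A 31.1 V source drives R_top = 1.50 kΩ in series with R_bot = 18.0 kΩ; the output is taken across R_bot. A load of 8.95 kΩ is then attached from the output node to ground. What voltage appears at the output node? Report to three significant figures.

V_out ≈ 24.9 V

The load sits in parallel with R_bot: R_bot‖R_L = (18.0 × 8.95) / (18.0 + 8.95) = 5.978 kΩ.
V_out = 31.1 × 5.978 / (1.50 + 5.978) = 31.1 × 5.978/7.478 = 24.9 V.
(Unloaded it would have been 28.7 V.)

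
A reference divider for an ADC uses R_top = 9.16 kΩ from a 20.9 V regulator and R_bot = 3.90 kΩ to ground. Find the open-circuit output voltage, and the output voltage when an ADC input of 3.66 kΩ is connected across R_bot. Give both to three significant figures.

Open-circuit: V = 20.9 × 3.90/(9.16 + 3.90) = 6.24 V.
With the load, R_bot becomes R_bot‖R_L = 1.888 kΩ, so V = 20.9 × 1.888/11.05 = 3.57 V.

Unloaded: 6.24 V; loaded: 3.57 V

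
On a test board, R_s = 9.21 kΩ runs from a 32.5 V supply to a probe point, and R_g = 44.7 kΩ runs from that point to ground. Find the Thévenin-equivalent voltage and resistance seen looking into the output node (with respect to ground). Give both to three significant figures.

V_th = 26.9 V, R_th = 7.64 kΩ

V_th is the open-circuit tap voltage: 32.5 × 44.7/(9.21 + 44.7) = 26.9 V.
With the supply zeroed, R_s and R_g appear in parallel from the tap: R_th = R_s‖R_g = (9.21 × 44.7)/53.91 = 7.64 kΩ.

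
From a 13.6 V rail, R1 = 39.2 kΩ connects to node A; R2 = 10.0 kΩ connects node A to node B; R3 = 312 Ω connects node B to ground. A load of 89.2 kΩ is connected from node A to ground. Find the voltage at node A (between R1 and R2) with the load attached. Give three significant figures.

Below node A the series string R2+R3 = 10310 Ω sits in parallel with the 89200 Ω load: 9243 Ω.
V_A = 13.6 × 9243/(39200 + 9243) = 2.59 V.

V ≈ 2.59 V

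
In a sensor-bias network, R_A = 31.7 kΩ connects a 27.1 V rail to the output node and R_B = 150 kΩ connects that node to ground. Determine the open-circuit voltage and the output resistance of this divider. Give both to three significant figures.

V_th = 22.4 V, R_th = 26.2 kΩ

V_th is the open-circuit tap voltage: 27.1 × 150/(31.7 + 150) = 22.4 V.
With the supply zeroed, R_A and R_B appear in parallel from the tap: R_th = R_A‖R_B = (31.7 × 150)/181.7 = 26.2 kΩ.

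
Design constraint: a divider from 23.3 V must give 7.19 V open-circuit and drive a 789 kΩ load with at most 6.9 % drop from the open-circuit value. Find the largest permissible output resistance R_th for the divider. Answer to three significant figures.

Loading drop = R_th/(R_th + R_L) ≤ 0.0690, so R_th ≤ R_L · ε/(1−ε) = 789 kΩ × 0.0690/0.9310 = 58.5 kΩ.

R_th ≤ 58.5 kΩ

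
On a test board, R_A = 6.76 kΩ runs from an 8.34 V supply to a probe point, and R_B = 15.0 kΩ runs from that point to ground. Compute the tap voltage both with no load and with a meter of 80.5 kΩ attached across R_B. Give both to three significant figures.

Open-circuit: V = 8.34 × 15.0/(6.76 + 15.0) = 5.75 V.
With the load, R_B becomes R_B‖R_L = 12.64 kΩ, so V = 8.34 × 12.64/19.40 = 5.43 V.

Unloaded: 5.75 V; loaded: 5.43 V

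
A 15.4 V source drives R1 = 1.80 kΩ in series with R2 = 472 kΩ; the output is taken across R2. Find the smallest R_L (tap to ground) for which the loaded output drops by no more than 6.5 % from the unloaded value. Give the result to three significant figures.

Output resistance R_th = R1‖R2 = (1.80 × 472)/473.8 = 1.793 kΩ.
The fractional drop is R_th/(R_th + R_L); requiring this ≤ 0.0650 gives R_L ≥ R_th(1/0.0650 − 1) = 1.793 × 14.38 = 25.8 kΩ.

R_L(min) ≈ 25.8 kΩ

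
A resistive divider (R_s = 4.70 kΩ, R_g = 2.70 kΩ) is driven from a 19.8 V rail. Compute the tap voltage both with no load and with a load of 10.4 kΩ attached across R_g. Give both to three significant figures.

Open-circuit: V = 19.8 × 2.70/(4.70 + 2.70) = 7.22 V.
With the load, R_g becomes R_g‖R_L = 2.144 kΩ, so V = 19.8 × 2.144/6.844 = 6.20 V.

Unloaded: 7.22 V; loaded: 6.20 V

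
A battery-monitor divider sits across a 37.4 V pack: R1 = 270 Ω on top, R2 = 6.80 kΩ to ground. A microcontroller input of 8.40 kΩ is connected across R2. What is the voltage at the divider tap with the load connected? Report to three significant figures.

V_out ≈ 34.9 V

The load sits in parallel with R2: R2‖R_L = (6800 × 8400) / (6800 + 8400) = 3758 Ω.
V_out = 37.4 × 3758 / (270 + 3758) = 37.4 × 3758/4028 = 34.9 V.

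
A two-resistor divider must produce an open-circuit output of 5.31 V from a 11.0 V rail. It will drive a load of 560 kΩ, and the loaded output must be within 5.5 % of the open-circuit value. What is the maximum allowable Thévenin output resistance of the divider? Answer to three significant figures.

R_th ≤ 32.6 kΩ

Loading drop = R_th/(R_th + R_L) ≤ 0.0550, so R_th ≤ R_L · ε/(1−ε) = 560 kΩ × 0.0550/0.9450 = 32.6 kΩ.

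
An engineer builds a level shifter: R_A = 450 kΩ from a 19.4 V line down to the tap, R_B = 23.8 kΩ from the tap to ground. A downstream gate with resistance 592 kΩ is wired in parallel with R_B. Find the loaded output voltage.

The load sits in parallel with R_B: R_B‖R_L = (23.8 × 592) / (23.8 + 592) = 22.88 kΩ.
V_out = 19.4 × 22.88 / (450 + 22.88) = 19.4 × 22.88/472.9 = 0.939 V.
(Unloaded it would have been 0.975 V.)

V_out ≈ 0.939 V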